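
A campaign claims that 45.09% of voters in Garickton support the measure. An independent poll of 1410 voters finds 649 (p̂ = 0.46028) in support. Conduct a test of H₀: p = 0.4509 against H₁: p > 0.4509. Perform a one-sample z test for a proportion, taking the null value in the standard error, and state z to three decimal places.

z = 0.708

p̂ = 649/1410 = 0.46028.
Standard error under H₀: √(0.4509×0.5491/1410) = 0.01325.
z = (0.46028 − 0.4509)/0.01325 = 0.00938/0.01325 = 0.708.
p-value = P(Z > 0.708) ≈ 0.2394.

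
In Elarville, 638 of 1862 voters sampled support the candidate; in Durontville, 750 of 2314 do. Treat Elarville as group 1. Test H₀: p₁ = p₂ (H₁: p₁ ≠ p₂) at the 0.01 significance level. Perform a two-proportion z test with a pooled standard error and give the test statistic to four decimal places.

p̂₁ = 638/1862 ≈ 0.342642, p̂₂ = 750/2314 ≈ 0.324114.
Pooled p̂ = (638+750)/(1862+2314) = 1388/4176 = 0.332375.
SE = √(p̂(1−p̂)(1/n₁+1/n₂)) = √(0.332375·0.667625·0.000969209) = √(0.000215069) = 0.014665.
z = (0.342642 − 0.324114)/0.014665 = 0.018528/0.014665 = 1.2634.
Two-sided p-value ≈ 2·Φ(−1.263) = 0.2064. With α = 0.01, fail to reject H₀.

z = 1.2634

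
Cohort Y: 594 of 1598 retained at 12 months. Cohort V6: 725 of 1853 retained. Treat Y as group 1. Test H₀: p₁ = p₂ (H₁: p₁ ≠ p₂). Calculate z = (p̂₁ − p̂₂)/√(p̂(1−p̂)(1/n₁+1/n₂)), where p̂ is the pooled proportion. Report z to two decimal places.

z = -1.18

p̂₁ = 594/1598 = 0.3717, p̂₂ = 725/1853 = 0.3913.
Pooled p̂ = (594+725)/(1598+1853) = 1319/3451 = 0.3822.
SE = √(p̂(1−p̂)(1/n₁+1/n₂)) = √(0.3822·0.6178·0.00116545) = √(0.000275191) = 0.0166.
z = (0.3717 − 0.3913)/0.0166 = -0.0196/0.0166 = -1.18.
Two-sided p-value ≈ 2·Φ(−1.178) = 0.2388.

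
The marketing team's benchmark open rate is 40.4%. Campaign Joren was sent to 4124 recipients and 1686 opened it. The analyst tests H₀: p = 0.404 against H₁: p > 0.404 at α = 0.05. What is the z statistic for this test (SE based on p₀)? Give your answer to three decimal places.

z = 0.632

p̂ = 1686/4124 ≈ 0.40883.
Under H₀, SE = √(0.404·0.596/4124) = √(5.8386e-05) = 0.00764.
z = (0.40883 − 0.404)/0.00764 = 0.00483/0.00764 = 0.632.
p-value = P(Z > 0.632) ≈ 0.2638, so at α = 0.05 we fail to reject H₀.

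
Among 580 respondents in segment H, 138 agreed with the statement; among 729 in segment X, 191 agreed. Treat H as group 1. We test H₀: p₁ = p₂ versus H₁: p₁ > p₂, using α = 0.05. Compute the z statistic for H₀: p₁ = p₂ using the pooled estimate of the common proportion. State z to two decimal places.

p̂₁ = 138/580 = 0.2379, p̂₂ = 191/729 = 0.2620.
Pooled p̂ = (138+191)/(580+729) = 329/1309 = 0.2513.
SE = √(p̂(1−p̂)(1/n₁+1/n₂)) = √(0.2513·0.7487·0.00309588) = √(0.000582541) = 0.0241.
z = (0.2379 − 0.2620)/0.0241 = -0.0241/0.0241 = -1.00.
p-value = P(Z > -0.997) ≈ 0.8407. With α = 0.05, fail to reject H₀.

z = -1.00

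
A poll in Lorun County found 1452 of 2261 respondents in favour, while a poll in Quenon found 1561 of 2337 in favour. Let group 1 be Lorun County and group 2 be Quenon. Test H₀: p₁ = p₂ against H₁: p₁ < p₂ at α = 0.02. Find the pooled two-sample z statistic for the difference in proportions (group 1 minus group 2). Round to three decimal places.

p̂₁ = 1452/2261 ≈ 0.64219, p̂₂ = 1561/2337 ≈ 0.66795.
Pooled p̂ = (1452+1561)/(2261+2337) = 3013/4598 = 0.65528.
SE = √(p̂(1−p̂)(1/n₁+1/n₂)) = √(0.65528·0.34472·0.000870181) = √(0.000196562) = 0.01402.
z = (0.64219 − 0.66795)/0.01402 = -0.02576/0.01402 = -1.837.
p-value = P(Z < -1.837) ≈ 0.0331, so at α = 0.02 we fail to reject H₀.

z = -1.837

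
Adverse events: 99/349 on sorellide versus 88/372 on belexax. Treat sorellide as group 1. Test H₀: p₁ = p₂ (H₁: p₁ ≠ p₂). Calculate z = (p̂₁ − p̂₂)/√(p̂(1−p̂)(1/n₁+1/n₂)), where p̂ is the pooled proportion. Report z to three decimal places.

p̂₁ = 99/349 = 0.28367, p̂₂ = 88/372 = 0.23656.
Pooled p̂ = (99+88)/(349+372) = 187/721 = 0.25936.
SE = √(p̂(1−p̂)(1/n₁+1/n₂)) = √(0.25936·0.74064·0.0055535) = √(0.00106679) = 0.03266.
z = (0.28367 − 0.23656)/0.03266 = 0.04711/0.03266 = 1.442.
Two-sided p-value ≈ 2·Φ(−1.442) = 0.1492.

z = 1.442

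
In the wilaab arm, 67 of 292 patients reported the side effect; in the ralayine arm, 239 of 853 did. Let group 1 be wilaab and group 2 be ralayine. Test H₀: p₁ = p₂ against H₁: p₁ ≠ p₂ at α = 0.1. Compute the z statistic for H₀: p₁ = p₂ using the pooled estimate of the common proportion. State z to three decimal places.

p̂₁ = 67/292 = 0.22945, p̂₂ = 239/853 = 0.28019.
Pooled p̂ = (67+239)/(292+853) = 306/1145 = 0.26725.
SE = √(p̂(1−p̂)(1/n₁+1/n₂)) = √(0.26725·0.73275·0.00459699) = √(0.000900215) = 0.03000.
z = (0.22945 − 0.28019)/0.03000 = -0.05074/0.03000 = -1.691.
p-value = 2·P(Z > 1.691) ≈ 0.0908. With α = 0.1, reject H₀.

z = -1.691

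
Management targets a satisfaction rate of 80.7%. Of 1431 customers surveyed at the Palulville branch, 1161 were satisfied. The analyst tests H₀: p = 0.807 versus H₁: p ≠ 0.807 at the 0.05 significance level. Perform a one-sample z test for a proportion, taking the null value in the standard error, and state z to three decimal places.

p̂ = 1161/1431 = 0.81132.
Under H₀, SE = √(0.807·0.193/1431) = √(0.000108841) = 0.01043.
z = (0.81132 − 0.807)/0.01043 = 0.00432/0.01043 = 0.414.
Two-sided p-value ≈ 2·Φ(−0.414) = 0.6788; since p > α = 0.05, fail to reject H₀.

z = 0.414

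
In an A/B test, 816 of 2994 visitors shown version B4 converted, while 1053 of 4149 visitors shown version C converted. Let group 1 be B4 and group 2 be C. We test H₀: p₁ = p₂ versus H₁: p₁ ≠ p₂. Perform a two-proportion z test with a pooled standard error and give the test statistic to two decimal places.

p̂₁ = 816/2994 ≈ 0.2725, p̂₂ = 1053/4149 ≈ 0.2538.
Pooled p̂ = (816+1053)/(2994+4149) = 1869/7143 = 0.2617.
SE = √(p̂(1−p̂)(1/n₁+1/n₂)) = √(0.2617·0.7383·0.000575023) = √(0.00011109) = 0.0105.
z = (0.2725 − 0.2538)/0.0105 = 0.0187/0.0105 = 1.78.

z = 1.78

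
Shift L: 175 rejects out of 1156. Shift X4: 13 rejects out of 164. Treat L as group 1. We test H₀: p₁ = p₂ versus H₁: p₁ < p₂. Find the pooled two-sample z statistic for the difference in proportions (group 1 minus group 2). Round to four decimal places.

p̂₁ = 175/1156 = 0.1513841, p̂₂ = 13/164 = 0.0792683.
Pooled p̂ = (175+13)/(1156+164) = 188/1320 = 0.1424242.
SE = √(p̂(1−p̂)(1/n₁+1/n₂)) = √(0.1424242·0.8575758·0.00696261) = √(0.000850411) = 0.0291618.
z = (0.1513841 − 0.0792683)/0.0291618 = 0.0721158/0.0291618 = 2.4730.
p-value = P(Z < 2.473) ≈ 0.9933.

z = 2.4730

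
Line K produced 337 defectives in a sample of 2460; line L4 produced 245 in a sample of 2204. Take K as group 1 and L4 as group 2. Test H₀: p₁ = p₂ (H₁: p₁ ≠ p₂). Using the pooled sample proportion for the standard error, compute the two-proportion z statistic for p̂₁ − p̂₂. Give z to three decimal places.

z = 2.665

p̂₁ = 337/2460 ≈ 0.136992, p̂₂ = 245/2204 ≈ 0.111162.
Pooled p̂ = (337+245)/(2460+2204) = 582/4664 = 0.124786.
SE = √(p̂(1−p̂)(1/n₁+1/n₂)) = √(0.124786·0.875214·0.000860225) = √(9.39487e-05) = 0.009693.
z = (0.136992 − 0.111162)/0.009693 = 0.025830/0.009693 = 2.665.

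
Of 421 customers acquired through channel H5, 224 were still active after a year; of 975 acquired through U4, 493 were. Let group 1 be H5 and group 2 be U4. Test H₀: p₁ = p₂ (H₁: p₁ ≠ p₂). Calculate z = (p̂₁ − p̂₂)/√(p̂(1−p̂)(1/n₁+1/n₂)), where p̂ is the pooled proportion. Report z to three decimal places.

p̂₁ = 224/421 ≈ 0.53207, p̂₂ = 493/975 ≈ 0.50564.
Pooled p̂ = (224+493)/(421+975) = 717/1396 = 0.51361.
SE = √(0.249815 × 0.00340094) = 0.02915.
z = (0.53207 − 0.50564)/0.02915 = 0.02643/0.02915 = 0.907.
p-value = 2·P(Z > 0.907) ≈ 0.3646.

z = 0.907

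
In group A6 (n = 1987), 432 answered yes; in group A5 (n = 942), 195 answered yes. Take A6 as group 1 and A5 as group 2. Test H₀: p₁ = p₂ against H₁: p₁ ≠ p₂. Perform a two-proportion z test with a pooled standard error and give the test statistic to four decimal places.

p̂₁ = 432/1987 = 0.217413, p̂₂ = 195/942 = 0.207006.
Pooled p̂ = (432+195)/(1987+942) = 627/2929 = 0.214066.
SE = √(p̂(1−p̂)(1/n₁+1/n₂)) = √(0.214066·0.785934·0.00156484) = √(0.000263272) = 0.016226.
z = (0.217413 − 0.207006)/0.016226 = 0.010407/0.016226 = 0.6414.
Two-sided p-value ≈ 2·Φ(−0.641) = 0.5213.

z = 0.6414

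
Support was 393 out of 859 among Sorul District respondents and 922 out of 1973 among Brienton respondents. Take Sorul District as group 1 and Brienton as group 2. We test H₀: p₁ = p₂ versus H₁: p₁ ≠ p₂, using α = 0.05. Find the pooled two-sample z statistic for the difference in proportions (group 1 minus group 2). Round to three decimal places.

p̂₁ = 393/859 ≈ 0.45751, p̂₂ = 922/1973 ≈ 0.46731.
Pooled p̂ = (393+922)/(859+1973) = 1315/2832 = 0.46434.
SE = √(p̂(1−p̂)(1/n₁+1/n₂)) = √(0.46434·0.53566·0.00167099) = √(0.000415621) = 0.02039.
z = (0.45751 − 0.46731)/0.02039 = -0.00980/0.02039 = -0.481.
p-value = 2·P(Z > 0.481) ≈ 0.6307; since p > α = 0.05, fail to reject H₀.

z = -0.481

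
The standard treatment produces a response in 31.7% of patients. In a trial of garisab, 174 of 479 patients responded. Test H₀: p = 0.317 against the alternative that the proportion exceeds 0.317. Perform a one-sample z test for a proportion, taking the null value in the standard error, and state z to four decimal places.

p̂ = 174/479 = 0.3632568.
Under H₀, SE = √(0.317·0.683/479) = √(0.000452006) = 0.0212604.
z = (0.3632568 − 0.317)/0.0212604 = 0.0462568/0.0212604 = 2.1757.
p-value = P(Z > 2.176) ≈ 0.0148.

z = 2.1757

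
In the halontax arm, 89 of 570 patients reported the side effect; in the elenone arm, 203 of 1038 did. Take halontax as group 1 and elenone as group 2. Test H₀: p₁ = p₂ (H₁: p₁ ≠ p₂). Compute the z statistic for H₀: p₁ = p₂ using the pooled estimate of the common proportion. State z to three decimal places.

z = -1.962

p̂₁ = 89/570 = 0.15614, p̂₂ = 203/1038 = 0.19557.
Pooled p̂ = (89+203)/(570+1038) = 292/1608 = 0.18159.
SE = √(0.148616 × 0.00271778) = 0.02010.
z = (0.15614 − 0.19557)/0.02010 = -0.03943/0.02010 = -1.962.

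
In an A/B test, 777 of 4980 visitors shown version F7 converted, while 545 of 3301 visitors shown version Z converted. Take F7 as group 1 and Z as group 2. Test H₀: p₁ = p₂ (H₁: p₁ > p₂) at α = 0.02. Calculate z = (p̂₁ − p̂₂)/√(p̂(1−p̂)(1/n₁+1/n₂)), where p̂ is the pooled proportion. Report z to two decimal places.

p̂₁ = 777/4980 = 0.15602, p̂₂ = 545/3301 = 0.16510.
Pooled p̂ = (777+545)/(4980+3301) = 1322/8281 = 0.15964.
SE = √(0.134157 × 0.000503742) = 0.00822.
z = (0.15602 − 0.16510)/0.00822 = -0.00908/0.00822 = -1.10.
p-value = P(Z > -1.104) ≈ 0.8652; since p > α = 0.02, fail to reject H₀.

z = -1.10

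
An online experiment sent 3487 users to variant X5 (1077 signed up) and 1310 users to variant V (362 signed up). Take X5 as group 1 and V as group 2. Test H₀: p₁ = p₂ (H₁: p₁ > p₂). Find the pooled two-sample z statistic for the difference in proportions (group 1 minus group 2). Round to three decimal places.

z = 2.190

p̂₁ = 1077/3487 = 0.30886, p̂₂ = 362/1310 = 0.27634.
Pooled p̂ = (1077+362)/(3487+1310) = 1439/4797 = 0.29998.
SE = √(p̂(1−p̂)(1/n₁+1/n₂)) = √(0.29998·0.70002·0.00105014) = √(0.00022052) = 0.01485.
z = (0.30886 − 0.27634)/0.01485 = 0.03252/0.01485 = 2.190.
p-value = P(Z > 2.190) ≈ 0.0143.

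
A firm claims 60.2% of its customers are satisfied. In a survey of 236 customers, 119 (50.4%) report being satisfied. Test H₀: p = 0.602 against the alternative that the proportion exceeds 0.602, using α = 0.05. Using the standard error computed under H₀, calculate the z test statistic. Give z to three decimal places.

p̂ = 119/236 = 0.50424.
SE = √(p₀(1−p₀)/n) = √(0.2396/236) = 0.03186.
z = (0.50424 − 0.602)/0.03186 = -0.09776/0.03186 = -3.068.
p-value = P(Z > -3.068) ≈ 0.9989, so at α = 0.05 we fail to reject H₀.

z = -3.068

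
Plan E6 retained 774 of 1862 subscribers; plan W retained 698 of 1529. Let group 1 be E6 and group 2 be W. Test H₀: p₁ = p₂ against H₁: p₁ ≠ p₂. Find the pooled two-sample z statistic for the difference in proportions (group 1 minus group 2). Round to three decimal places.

p̂₁ = 774/1862 = 0.415682, p̂₂ = 698/1529 = 0.456508.
Pooled p̂ = (774+698)/(1862+1529) = 1472/3391 = 0.434090.
SE = √(0.245656 × 0.00119108) = 0.017105.
z = (0.415682 − 0.456508)/0.017105 = -0.040826/0.017105 = -2.387.
p-value = 2·P(Z > 2.387) ≈ 0.0170.

z = -2.387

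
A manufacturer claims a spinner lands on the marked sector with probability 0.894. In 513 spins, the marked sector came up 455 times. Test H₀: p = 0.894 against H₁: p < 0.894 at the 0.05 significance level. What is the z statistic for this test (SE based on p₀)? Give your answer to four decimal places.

z = -0.5195

p̂ = 455/513 = 0.886940.
Standard error under H₀: √(0.894×0.106/513) = 0.013591.
z = (0.886940 − 0.894)/0.013591 = -0.007060/0.013591 = -0.5195.
p-value = P(Z < -0.519) ≈ 0.3017; since p > α = 0.05, fail to reject H₀.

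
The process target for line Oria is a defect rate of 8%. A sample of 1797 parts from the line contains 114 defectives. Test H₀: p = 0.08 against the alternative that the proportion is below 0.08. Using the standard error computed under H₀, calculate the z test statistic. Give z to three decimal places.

p̂ = 114/1797 = 0.063439.
SE = √(p₀(1−p₀)/n) = √(0.0736/1797) = 0.006400.
z = (0.063439 − 0.08)/0.006400 = -0.016561/0.006400 = -2.588.

z = -2.588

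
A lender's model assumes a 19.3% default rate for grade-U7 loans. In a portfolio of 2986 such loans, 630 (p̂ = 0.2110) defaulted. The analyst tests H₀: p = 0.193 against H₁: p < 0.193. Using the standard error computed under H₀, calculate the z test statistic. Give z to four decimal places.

p̂ = 630/2986 ≈ 0.2109846.
Standard error under H₀: √(0.193×0.807/2986) = 0.0072222.
z = (0.2109846 − 0.193)/0.0072222 = 0.0179846/0.0072222 = 2.4902.

z = 2.4902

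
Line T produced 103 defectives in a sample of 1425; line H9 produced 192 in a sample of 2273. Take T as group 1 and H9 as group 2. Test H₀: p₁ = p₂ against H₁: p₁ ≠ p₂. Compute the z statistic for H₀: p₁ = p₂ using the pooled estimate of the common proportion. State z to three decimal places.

z = -1.331

p̂₁ = 103/1425 ≈ 0.072281, p̂₂ = 192/2273 ≈ 0.084470.
Pooled p̂ = (103+192)/(1425+2273) = 295/3698 = 0.079773.
SE = √(0.0734091 × 0.0011417) = 0.009155.
z = (0.072281 − 0.084470)/0.009155 = -0.012189/0.009155 = -1.331.
Two-sided p-value ≈ 2·Φ(−1.331) = 0.1830.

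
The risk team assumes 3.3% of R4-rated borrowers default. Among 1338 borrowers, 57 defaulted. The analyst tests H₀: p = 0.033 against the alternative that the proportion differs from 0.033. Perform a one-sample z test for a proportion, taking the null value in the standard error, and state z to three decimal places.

z = 1.966

p̂ = 57/1338 = 0.042601.
Standard error under H₀: √(0.033×0.967/1338) = 0.004884.
z = (0.042601 − 0.033)/0.004884 = 0.009601/0.004884 = 1.966.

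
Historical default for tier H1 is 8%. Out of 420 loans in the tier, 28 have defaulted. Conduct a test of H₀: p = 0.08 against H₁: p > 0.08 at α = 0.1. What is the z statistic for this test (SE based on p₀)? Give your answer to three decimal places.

z = -1.007

p̂ = 28/420 ≈ 0.06667.
Under H₀, SE = √(0.08·0.92/420) = √(0.000175238) = 0.01324.
z = (0.06667 − 0.08)/0.01324 = -0.01333/0.01324 = -1.007.
p-value = P(Z > -1.007) ≈ 0.8431; since p > α = 0.1, fail to reject H₀.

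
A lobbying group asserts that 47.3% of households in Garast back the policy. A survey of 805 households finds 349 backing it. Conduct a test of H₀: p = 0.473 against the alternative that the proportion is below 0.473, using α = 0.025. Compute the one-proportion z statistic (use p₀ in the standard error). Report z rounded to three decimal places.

p̂ = 349/805 = 0.43354.
Under H₀, SE = √(0.473·0.527/805) = √(0.000309653) = 0.01760.
z = (0.43354 − 0.473)/0.01760 = -0.03946/0.01760 = -2.242.
p-value = P(Z < -2.242) ≈ 0.0125. With α = 0.025, reject H₀.

z = -2.242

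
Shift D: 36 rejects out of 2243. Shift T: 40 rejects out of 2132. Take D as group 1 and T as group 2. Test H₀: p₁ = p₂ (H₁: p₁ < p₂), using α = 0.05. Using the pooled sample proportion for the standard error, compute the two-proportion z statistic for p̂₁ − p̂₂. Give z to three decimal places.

p̂₁ = 36/2243 ≈ 0.01605, p̂₂ = 40/2132 ≈ 0.01876.
Pooled p̂ = (36+40)/(2243+2132) = 76/4375 = 0.01737.
SE = √(p̂(1−p̂)(1/n₁+1/n₂)) = √(0.01737·0.98263·0.000914875) = √(1.56166e-05) = 0.00395.
z = (0.01605 − 0.01876)/0.00395 = -0.00271/0.00395 = -0.686.
p-value = P(Z < -0.686) ≈ 0.2463. With α = 0.05, fail to reject H₀.

z = -0.686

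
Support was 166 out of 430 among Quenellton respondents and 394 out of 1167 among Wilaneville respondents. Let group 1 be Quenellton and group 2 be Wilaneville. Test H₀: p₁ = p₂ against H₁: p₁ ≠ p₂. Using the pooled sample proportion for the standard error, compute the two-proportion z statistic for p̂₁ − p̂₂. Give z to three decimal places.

p̂₁ = 166/430 = 0.38605, p̂₂ = 394/1167 = 0.33762.
Pooled p̂ = (166+394)/(430+1167) = 560/1597 = 0.35066.
SE = √(p̂(1−p̂)(1/n₁+1/n₂)) = √(0.35066·0.64934·0.00318248) = √(0.00072464) = 0.02692.
z = (0.38605 − 0.33762)/0.02692 = 0.04843/0.02692 = 1.799.

z = 1.799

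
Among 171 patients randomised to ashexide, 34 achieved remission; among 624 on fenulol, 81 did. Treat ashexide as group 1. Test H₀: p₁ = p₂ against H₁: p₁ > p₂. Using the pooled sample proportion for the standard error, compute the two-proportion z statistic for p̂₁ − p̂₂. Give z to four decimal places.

z = 2.2733

p̂₁ = 34/171 ≈ 0.198830, p̂₂ = 81/624 ≈ 0.129808.
Pooled p̂ = (34+81)/(171+624) = 115/795 = 0.144654.
SE = √(p̂(1−p̂)(1/n₁+1/n₂)) = √(0.144654·0.855346·0.00745052) = √(0.000921847) = 0.030362.
z = (0.198830 − 0.129808)/0.030362 = 0.069022/0.030362 = 2.2733.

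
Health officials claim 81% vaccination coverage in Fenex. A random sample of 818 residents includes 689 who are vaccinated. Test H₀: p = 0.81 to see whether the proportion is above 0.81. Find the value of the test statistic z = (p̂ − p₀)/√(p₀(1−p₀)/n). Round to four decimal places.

p̂ = 689/818 ≈ 0.8422983.
SE = √(p₀(1−p₀)/n) = √(0.1539/818) = 0.0137165.
z = (0.8422983 − 0.81)/0.0137165 = 0.0322983/0.0137165 = 2.3547.

z = 2.3547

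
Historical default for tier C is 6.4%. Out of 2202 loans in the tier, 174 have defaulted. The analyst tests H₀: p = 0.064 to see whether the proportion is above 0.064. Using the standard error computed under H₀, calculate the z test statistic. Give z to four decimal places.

p̂ = 174/2202 ≈ 0.0790191.
Standard error under H₀: √(0.064×0.936/2202) = 0.0052158.
z = (0.0790191 − 0.064)/0.0052158 = 0.0150191/0.0052158 = 2.8795.

z = 2.8795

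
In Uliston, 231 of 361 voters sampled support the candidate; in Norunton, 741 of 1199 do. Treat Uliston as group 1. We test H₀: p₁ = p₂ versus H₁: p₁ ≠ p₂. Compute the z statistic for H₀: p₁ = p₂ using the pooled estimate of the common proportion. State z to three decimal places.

p̂₁ = 231/361 ≈ 0.63989, p̂₂ = 741/1199 ≈ 0.61802.
Pooled p̂ = (231+741)/(361+1199) = 972/1560 = 0.62308.
SE = √(0.234852 × 0.00360411) = 0.02909.
z = (0.63989 − 0.61802)/0.02909 = 0.02187/0.02909 = 0.752.
Two-sided p-value ≈ 2·Φ(−0.752) = 0.4521.

z = 0.752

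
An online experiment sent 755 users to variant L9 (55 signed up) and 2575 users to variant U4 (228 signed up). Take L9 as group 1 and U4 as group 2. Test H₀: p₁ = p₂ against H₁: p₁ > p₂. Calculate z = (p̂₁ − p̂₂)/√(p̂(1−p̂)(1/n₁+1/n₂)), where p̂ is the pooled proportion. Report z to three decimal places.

p̂₁ = 55/755 ≈ 0.07285, p̂₂ = 228/2575 ≈ 0.08854.
Pooled p̂ = (55+228)/(755+2575) = 283/3330 = 0.08498.
SE = √(0.0777625 × 0.00171285) = 0.01154.
z = (0.07285 − 0.08854)/0.01154 = -0.01569/0.01154 = -1.360.
p-value = P(Z > -1.360) ≈ 0.9131.

z = -1.360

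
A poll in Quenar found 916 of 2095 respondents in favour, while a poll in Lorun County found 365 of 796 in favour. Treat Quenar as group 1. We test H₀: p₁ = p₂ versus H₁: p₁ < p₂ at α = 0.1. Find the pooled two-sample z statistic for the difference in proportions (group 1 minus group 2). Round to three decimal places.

p̂₁ = 916/2095 ≈ 0.43723, p̂₂ = 365/796 ≈ 0.45854.
Pooled p̂ = (916+365)/(2095+796) = 1281/2891 = 0.44310.
SE = √(0.246762 × 0.00173361) = 0.02068.
z = (0.43723 − 0.45854)/0.02068 = -0.02131/0.02068 = -1.030.
p-value = P(Z < -1.030) ≈ 0.1514, so at α = 0.1 we fail to reject H₀.

z = -1.030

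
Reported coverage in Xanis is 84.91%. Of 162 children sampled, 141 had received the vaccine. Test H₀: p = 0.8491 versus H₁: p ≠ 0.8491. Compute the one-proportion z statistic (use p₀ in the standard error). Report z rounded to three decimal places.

z = 0.756

p̂ = 141/162 ≈ 0.87037.
Standard error under H₀: √(0.8491×0.1509/162) = 0.02812.
z = (0.87037 − 0.8491)/0.02812 = 0.02127/0.02812 = 0.756.
Two-sided p-value ≈ 2·Φ(−0.756) = 0.4495.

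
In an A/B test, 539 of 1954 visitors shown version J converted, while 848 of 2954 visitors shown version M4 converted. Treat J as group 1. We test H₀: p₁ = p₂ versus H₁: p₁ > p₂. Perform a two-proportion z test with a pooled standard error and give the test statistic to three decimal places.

z = -0.855

p̂₁ = 539/1954 = 0.27584, p̂₂ = 848/2954 = 0.28707.
Pooled p̂ = (539+848)/(1954+2954) = 1387/4908 = 0.28260.
SE = √(p̂(1−p̂)(1/n₁+1/n₂)) = √(0.28260·0.71740·0.000850295) = √(0.000172386) = 0.01313.
z = (0.27584 − 0.28707)/0.01313 = -0.01123/0.01313 = -0.855.
p-value = P(Z > -0.855) ≈ 0.8037.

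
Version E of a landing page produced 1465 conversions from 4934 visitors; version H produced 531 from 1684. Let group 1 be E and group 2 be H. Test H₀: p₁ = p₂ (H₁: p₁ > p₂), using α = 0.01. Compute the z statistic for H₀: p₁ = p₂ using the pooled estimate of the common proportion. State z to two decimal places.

p̂₁ = 1465/4934 = 0.2969, p̂₂ = 531/1684 = 0.3153.
Pooled p̂ = (1465+531)/(4934+1684) = 1996/6618 = 0.3016.
SE = √(p̂(1−p̂)(1/n₁+1/n₂)) = √(0.3016·0.6984·0.0007965) = √(0.000167773) = 0.0130.
z = (0.2969 − 0.3153)/0.0130 = -0.0184/0.0130 = -1.42.
p-value = P(Z > -1.421) ≈ 0.9223. With α = 0.01, fail to reject H₀.

z = -1.42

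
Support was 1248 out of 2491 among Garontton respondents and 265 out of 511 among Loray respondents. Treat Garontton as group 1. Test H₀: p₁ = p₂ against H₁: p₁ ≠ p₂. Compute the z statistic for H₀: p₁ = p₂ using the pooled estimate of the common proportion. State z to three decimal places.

p̂₁ = 1248/2491 ≈ 0.50100, p̂₂ = 265/511 ≈ 0.51859.
Pooled p̂ = (1248+265)/(2491+511) = 1513/3002 = 0.50400.
SE = √(p̂(1−p̂)(1/n₁+1/n₂)) = √(0.50400·0.49600·0.00235839) = √(0.00058956) = 0.02428.
z = (0.50100 − 0.51859)/0.02428 = -0.01759/0.02428 = -0.724.

z = -0.724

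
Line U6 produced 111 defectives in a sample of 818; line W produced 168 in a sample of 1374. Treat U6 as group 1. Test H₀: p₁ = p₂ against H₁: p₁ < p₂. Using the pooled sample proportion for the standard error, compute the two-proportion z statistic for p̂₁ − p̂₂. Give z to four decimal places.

z = 0.9122

p̂₁ = 111/818 = 0.135697, p̂₂ = 168/1374 = 0.122271.
Pooled p̂ = (111+168)/(818+1374) = 279/2192 = 0.127281.
SE = √(0.111081 × 0.0019503) = 0.014719.
z = (0.135697 − 0.122271)/0.014719 = 0.013426/0.014719 = 0.9122.
p-value = P(Z < 0.912) ≈ 0.8192.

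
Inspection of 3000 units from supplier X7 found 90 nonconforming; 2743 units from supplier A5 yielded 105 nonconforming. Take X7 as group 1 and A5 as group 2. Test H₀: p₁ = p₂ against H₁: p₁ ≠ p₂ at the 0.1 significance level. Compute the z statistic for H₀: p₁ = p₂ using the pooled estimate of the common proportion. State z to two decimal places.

p̂₁ = 90/3000 ≈ 0.0300, p̂₂ = 105/2743 ≈ 0.0383.
Pooled p̂ = (90+105)/(3000+2743) = 195/5743 = 0.0340.
SE = √(0.0328015 × 0.000697898) = 0.0048.
z = (0.0300 − 0.0383)/0.0048 = -0.0083/0.0048 = -1.73.
p-value = 2·P(Z > 1.730) ≈ 0.0836, so at α = 0.1 we reject H₀.

z = -1.73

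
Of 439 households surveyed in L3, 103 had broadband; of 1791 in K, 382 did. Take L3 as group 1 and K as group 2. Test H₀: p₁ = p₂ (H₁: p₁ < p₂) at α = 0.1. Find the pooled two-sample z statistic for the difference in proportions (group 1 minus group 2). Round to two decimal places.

p̂₁ = 103/439 ≈ 0.2346, p̂₂ = 382/1791 ≈ 0.2133.
Pooled p̂ = (103+382)/(439+1791) = 485/2230 = 0.2175.
SE = √(0.170187 × 0.00283625) = 0.0220.
z = (0.2346 − 0.2133)/0.0220 = 0.0213/0.0220 = 0.97.
p-value = P(Z < 0.971) ≈ 0.8343, so at α = 0.1 we fail to reject H₀.

z = 0.97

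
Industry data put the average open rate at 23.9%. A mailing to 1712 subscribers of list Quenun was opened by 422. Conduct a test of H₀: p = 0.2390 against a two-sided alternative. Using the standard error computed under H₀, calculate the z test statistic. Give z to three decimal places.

p̂ = 422/1712 = 0.24650.
Standard error under H₀: √(0.239×0.761/1712) = 0.01031.
z = (0.24650 − 0.239)/0.01031 = 0.00750/0.01031 = 0.727.
Two-sided p-value ≈ 2·Φ(−0.727) = 0.4671.

z = 0.727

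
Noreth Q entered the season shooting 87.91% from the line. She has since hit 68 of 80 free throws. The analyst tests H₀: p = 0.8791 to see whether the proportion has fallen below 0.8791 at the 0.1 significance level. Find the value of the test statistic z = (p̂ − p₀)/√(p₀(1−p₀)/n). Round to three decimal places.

z = -0.798

p̂ = 68/80 = 0.85000.
Under H₀, SE = √(0.8791·0.1209/80) = √(0.00132854) = 0.03645.
z = (0.85000 − 0.8791)/0.03645 = -0.02910/0.03645 = -0.798.
p-value = P(Z < -0.798) ≈ 0.2123, so at α = 0.1 we fail to reject H₀.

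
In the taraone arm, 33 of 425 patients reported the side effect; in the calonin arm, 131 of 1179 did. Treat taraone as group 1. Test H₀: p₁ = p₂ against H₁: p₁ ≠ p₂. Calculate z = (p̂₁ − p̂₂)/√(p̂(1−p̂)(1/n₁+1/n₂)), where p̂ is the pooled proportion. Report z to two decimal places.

z = -1.95

p̂₁ = 33/425 ≈ 0.07765, p̂₂ = 131/1179 ≈ 0.11111.
Pooled p̂ = (33+131)/(425+1179) = 164/1604 = 0.10224.
SE = √(0.0917905 × 0.00320112) = 0.01714.
z = (0.07765 − 0.11111)/0.01714 = -0.03346/0.01714 = -1.95.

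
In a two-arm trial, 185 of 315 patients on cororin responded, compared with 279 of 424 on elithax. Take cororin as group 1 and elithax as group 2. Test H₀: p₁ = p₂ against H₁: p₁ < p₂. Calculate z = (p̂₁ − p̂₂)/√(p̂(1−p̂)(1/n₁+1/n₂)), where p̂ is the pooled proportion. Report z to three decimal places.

p̂₁ = 185/315 = 0.58730, p̂₂ = 279/424 = 0.65802.
Pooled p̂ = (185+279)/(315+424) = 464/739 = 0.62788.
SE = √(0.233648 × 0.00553309) = 0.03596.
z = (0.58730 − 0.65802)/0.03596 = -0.07072/0.03596 = -1.967.
p-value = P(Z < -1.967) ≈ 0.0246.

z = -1.967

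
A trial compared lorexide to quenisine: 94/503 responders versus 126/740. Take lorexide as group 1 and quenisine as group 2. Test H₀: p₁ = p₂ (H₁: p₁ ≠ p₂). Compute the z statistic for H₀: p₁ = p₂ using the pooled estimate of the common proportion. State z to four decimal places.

p̂₁ = 94/503 ≈ 0.1868787, p̂₂ = 126/740 ≈ 0.1702703.
Pooled p̂ = (94+126)/(503+740) = 220/1243 = 0.1769912.
SE = √(p̂(1−p̂)(1/n₁+1/n₂)) = √(0.1769912·0.8230088·0.00333942) = √(0.000486438) = 0.0220553.
z = (0.1868787 − 0.1702703)/0.0220553 = 0.0166084/0.0220553 = 0.7530.
Two-sided p-value ≈ 2·Φ(−0.753) = 0.4514.

z = 0.7530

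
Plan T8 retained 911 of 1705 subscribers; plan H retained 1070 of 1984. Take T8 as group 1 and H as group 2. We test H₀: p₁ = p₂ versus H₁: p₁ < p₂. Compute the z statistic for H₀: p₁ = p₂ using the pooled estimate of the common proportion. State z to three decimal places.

z = -0.304

p̂₁ = 911/1705 ≈ 0.53431, p̂₂ = 1070/1984 ≈ 0.53931.
Pooled p̂ = (911+1070)/(1705+1984) = 1981/3689 = 0.53700.
SE = √(p̂(1−p̂)(1/n₁+1/n₂)) = √(0.53700·0.46300·0.00109054) = √(0.000271143) = 0.01647.
z = (0.53431 − 0.53931)/0.01647 = -0.00500/0.01647 = -0.304.
p-value = P(Z < -0.304) ≈ 0.3806.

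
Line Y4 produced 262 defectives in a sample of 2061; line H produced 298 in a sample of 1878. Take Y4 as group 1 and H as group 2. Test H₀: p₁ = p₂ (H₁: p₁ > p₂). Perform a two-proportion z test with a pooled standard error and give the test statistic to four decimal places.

z = -2.8326

p̂₁ = 262/2061 ≈ 0.1271228, p̂₂ = 298/1878 ≈ 0.1586794.
Pooled p̂ = (262+298)/(2061+1878) = 560/3939 = 0.1421681.
SE = √(p̂(1−p̂)(1/n₁+1/n₂)) = √(0.1421681·0.8578319·0.00101768) = √(0.000124113) = 0.0111406.
z = (0.1271228 − 0.1586794)/0.0111406 = -0.0315566/0.0111406 = -2.8326.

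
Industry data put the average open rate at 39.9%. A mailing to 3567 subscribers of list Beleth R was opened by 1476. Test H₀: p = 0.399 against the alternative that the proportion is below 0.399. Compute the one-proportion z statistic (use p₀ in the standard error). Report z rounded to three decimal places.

p̂ = 1476/3567 ≈ 0.41379.
Under H₀, SE = √(0.399·0.601/3567) = √(6.72271e-05) = 0.00820.
z = (0.41379 − 0.399)/0.00820 = 0.01479/0.00820 = 1.804.
p-value = P(Z < 1.804) ≈ 0.9644.

z = 1.804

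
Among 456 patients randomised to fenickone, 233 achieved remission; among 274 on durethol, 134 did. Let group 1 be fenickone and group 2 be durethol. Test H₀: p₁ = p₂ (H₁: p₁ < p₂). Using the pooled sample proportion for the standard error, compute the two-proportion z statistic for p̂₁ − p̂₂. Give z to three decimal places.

z = 0.573

p̂₁ = 233/456 = 0.51096, p̂₂ = 134/274 = 0.48905.
Pooled p̂ = (233+134)/(456+274) = 367/730 = 0.50274.
SE = √(0.249992 × 0.00584262) = 0.03822.
z = (0.51096 − 0.48905)/0.03822 = 0.02191/0.03822 = 0.573.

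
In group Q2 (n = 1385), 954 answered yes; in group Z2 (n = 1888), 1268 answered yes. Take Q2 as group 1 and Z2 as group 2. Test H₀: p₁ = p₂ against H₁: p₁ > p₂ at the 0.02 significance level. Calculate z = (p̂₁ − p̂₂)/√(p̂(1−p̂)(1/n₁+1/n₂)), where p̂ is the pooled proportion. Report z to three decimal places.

p̂₁ = 954/1385 ≈ 0.68881, p̂₂ = 1268/1888 ≈ 0.67161.
Pooled p̂ = (954+1268)/(1385+1888) = 2222/3273 = 0.67889.
SE = √(p̂(1−p̂)(1/n₁+1/n₂)) = √(0.67889·0.32111·0.00125168) = √(0.000272866) = 0.01652.
z = (0.68881 − 0.67161)/0.01652 = 0.01720/0.01652 = 1.041.
p-value = P(Z > 1.041) ≈ 0.1489. With α = 0.02, fail to reject H₀.

z = 1.041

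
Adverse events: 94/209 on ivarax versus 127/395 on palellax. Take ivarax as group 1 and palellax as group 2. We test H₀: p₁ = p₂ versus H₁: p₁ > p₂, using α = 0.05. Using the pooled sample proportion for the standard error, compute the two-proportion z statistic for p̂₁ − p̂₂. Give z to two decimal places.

z = 3.11

p̂₁ = 94/209 ≈ 0.4498, p̂₂ = 127/395 ≈ 0.3215.
Pooled p̂ = (94+127)/(209+395) = 221/604 = 0.3659.
SE = √(p̂(1−p̂)(1/n₁+1/n₂)) = √(0.3659·0.6341·0.00731633) = √(0.0016975) = 0.0412.
z = (0.4498 − 0.3215)/0.0412 = 0.1283/0.0412 = 3.11.
p-value = P(Z > 3.113) ≈ 0.0009; since p < α = 0.05, reject H₀.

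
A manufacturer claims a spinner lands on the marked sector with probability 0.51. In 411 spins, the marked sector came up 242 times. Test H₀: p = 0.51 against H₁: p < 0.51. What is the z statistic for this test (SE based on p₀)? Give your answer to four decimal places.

z = 3.1960

p̂ = 242/411 ≈ 0.588808.
Under H₀, SE = √(0.51·0.49/411) = √(0.000608029) = 0.024658.
z = (0.588808 − 0.51)/0.024658 = 0.078808/0.024658 = 3.1960.
p-value = P(Z < 3.196) ≈ 0.9993.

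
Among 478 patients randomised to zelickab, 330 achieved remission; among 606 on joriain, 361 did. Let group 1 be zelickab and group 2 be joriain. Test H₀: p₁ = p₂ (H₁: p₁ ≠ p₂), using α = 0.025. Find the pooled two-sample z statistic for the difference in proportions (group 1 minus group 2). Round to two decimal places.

p̂₁ = 330/478 = 0.6904, p̂₂ = 361/606 = 0.5957.
Pooled p̂ = (330+361)/(478+606) = 691/1084 = 0.6375.
SE = √(0.231106 × 0.00374222) = 0.0294.
z = (0.6904 − 0.5957)/0.0294 = 0.0947/0.0294 = 3.22.
p-value = 2·P(Z > 3.219) ≈ 0.0013, so at α = 0.025 we reject H₀.

z = 3.22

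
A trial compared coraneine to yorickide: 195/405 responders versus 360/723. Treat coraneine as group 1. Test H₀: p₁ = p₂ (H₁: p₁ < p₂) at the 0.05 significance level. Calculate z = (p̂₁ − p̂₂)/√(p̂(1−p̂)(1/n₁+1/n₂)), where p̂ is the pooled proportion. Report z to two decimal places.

p̂₁ = 195/405 ≈ 0.4815, p̂₂ = 360/723 ≈ 0.4979.
Pooled p̂ = (195+360)/(405+723) = 555/1128 = 0.4920.
SE = √(0.249936 × 0.00385226) = 0.0310.
z = (0.4815 − 0.4979)/0.0310 = -0.0164/0.0310 = -0.53.
p-value = P(Z < -0.530) ≈ 0.2981; since p > α = 0.05, fail to reject H₀.

z = -0.53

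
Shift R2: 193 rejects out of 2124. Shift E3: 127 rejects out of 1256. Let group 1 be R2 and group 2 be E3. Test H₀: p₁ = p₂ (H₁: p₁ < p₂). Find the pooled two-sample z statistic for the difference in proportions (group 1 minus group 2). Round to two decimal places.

p̂₁ = 193/2124 ≈ 0.0909, p̂₂ = 127/1256 ≈ 0.1011.
Pooled p̂ = (193+127)/(2124+1256) = 320/3380 = 0.0947.
SE = √(p̂(1−p̂)(1/n₁+1/n₂)) = √(0.0947·0.9053·0.00126699) = √(0.000108595) = 0.0104.
z = (0.0909 − 0.1011)/0.0104 = -0.0102/0.0104 = -0.98.

z = -0.98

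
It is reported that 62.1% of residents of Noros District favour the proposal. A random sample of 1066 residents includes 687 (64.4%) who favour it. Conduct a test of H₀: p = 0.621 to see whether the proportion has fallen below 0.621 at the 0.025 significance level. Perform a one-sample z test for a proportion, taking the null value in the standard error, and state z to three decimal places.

z = 1.579

p̂ = 687/1066 = 0.64447.
Standard error under H₀: √(0.621×0.379/1066) = 0.01486.
z = (0.64447 − 0.621)/0.01486 = 0.02347/0.01486 = 1.579.
p-value = P(Z < 1.579) ≈ 0.9429, so at α = 0.025 we fail to reject H₀.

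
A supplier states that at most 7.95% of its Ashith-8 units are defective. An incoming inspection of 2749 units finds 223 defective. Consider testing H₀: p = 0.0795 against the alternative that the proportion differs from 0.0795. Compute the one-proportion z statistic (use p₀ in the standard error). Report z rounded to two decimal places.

p̂ = 223/2749 = 0.0811.
Standard error under H₀: √(0.0795×0.9205/2749) = 0.0052.
z = (0.0811 − 0.0795)/0.0052 = 0.0016/0.0052 = 0.31.
Two-sided p-value ≈ 2·Φ(−0.314) = 0.7535.

z = 0.31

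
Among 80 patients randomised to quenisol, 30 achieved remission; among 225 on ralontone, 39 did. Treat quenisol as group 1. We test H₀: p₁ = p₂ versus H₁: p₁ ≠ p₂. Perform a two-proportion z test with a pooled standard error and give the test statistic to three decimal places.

p̂₁ = 30/80 = 0.37500, p̂₂ = 39/225 = 0.17333.
Pooled p̂ = (30+39)/(80+225) = 69/305 = 0.22623.
SE = √(p̂(1−p̂)(1/n₁+1/n₂)) = √(0.22623·0.77377·0.0169444) = √(0.00296612) = 0.05446.
z = (0.37500 − 0.17333)/0.05446 = 0.20167/0.05446 = 3.703.
Two-sided p-value ≈ 2·Φ(−3.703) = 0.0002.

z = 3.703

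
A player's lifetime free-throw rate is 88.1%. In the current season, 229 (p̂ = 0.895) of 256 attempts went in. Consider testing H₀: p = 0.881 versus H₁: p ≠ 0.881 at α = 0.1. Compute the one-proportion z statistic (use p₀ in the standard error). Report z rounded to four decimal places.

z = 0.6686

p̂ = 229/256 = 0.894531.
Under H₀, SE = √(0.881·0.119/256) = √(0.000409527) = 0.020237.
z = (0.894531 − 0.881)/0.020237 = 0.013531/0.020237 = 0.6686.
p-value = 2·P(Z > 0.669) ≈ 0.5037, so at α = 0.1 we fail to reject H₀.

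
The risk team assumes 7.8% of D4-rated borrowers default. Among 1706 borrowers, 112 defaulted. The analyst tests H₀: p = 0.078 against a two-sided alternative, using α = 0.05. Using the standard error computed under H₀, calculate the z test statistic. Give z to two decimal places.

p̂ = 112/1706 ≈ 0.06565.
Under H₀, SE = √(0.078·0.922/1706) = √(4.21547e-05) = 0.00649.
z = (0.06565 − 0.078)/0.00649 = -0.01235/0.00649 = -1.90.
p-value = 2·P(Z > 1.902) ≈ 0.0572, so at α = 0.05 we fail to reject H₀.

z = -1.90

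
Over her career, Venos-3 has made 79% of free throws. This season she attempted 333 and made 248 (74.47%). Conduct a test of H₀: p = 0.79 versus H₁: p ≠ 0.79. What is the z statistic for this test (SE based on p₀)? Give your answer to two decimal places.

z = -2.03

p̂ = 248/333 = 0.7447.
Standard error under H₀: √(0.79×0.21/333) = 0.0223.
z = (0.7447 − 0.79)/0.0223 = -0.0453/0.0223 = -2.03.
p-value = 2·P(Z > 2.028) ≈ 0.0426.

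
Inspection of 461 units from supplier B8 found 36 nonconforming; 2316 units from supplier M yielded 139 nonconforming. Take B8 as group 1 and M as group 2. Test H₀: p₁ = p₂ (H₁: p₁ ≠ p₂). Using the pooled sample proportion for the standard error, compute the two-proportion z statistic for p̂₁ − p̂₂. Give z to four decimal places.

p̂₁ = 36/461 = 0.078091, p̂₂ = 139/2316 = 0.060017.
Pooled p̂ = (36+139)/(461+2316) = 175/2777 = 0.063018.
SE = √(0.0590464 × 0.00260098) = 0.012393.
z = (0.078091 − 0.060017)/0.012393 = 0.018074/0.012393 = 1.4584.

z = 1.4584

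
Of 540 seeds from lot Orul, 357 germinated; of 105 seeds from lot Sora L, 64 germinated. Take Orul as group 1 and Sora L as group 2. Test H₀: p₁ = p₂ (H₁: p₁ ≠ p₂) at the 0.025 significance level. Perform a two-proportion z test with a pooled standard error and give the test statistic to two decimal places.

z = 1.02

p̂₁ = 357/540 = 0.6611, p̂₂ = 64/105 = 0.6095.
Pooled p̂ = (357+64)/(540+105) = 421/645 = 0.6527.
SE = √(0.226679 × 0.0113757) = 0.0508.
z = (0.6611 − 0.6095)/0.0508 = 0.0516/0.0508 = 1.02.
Two-sided p-value ≈ 2·Φ(−1.016) = 0.3097, so at α = 0.025 we fail to reject H₀.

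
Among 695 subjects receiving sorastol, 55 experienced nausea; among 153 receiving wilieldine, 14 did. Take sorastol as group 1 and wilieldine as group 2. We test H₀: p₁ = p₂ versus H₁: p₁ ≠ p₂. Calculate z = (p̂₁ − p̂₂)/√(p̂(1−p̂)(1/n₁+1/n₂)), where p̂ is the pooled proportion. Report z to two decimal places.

p̂₁ = 55/695 ≈ 0.0791, p̂₂ = 14/153 ≈ 0.0915.
Pooled p̂ = (55+14)/(695+153) = 69/848 = 0.0814.
SE = √(p̂(1−p̂)(1/n₁+1/n₂)) = √(0.0814·0.9186·0.0079748) = √(0.000596094) = 0.0244.
z = (0.0791 − 0.0915)/0.0244 = -0.0124/0.0244 = -0.51.
p-value = 2·P(Z > 0.507) ≈ 0.6125.

z = -0.51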